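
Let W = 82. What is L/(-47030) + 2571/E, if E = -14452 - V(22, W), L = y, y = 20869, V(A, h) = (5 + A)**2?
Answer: -437726419/713962430 ≈ -0.61309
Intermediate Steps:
L = 20869
E = -15181 (E = -14452 - (5 + 22)**2 = -14452 - 1*27**2 = -14452 - 1*729 = -14452 - 729 = -15181)
L/(-47030) + 2571/E = 20869/(-47030) + 2571/(-15181) = 20869*(-1/47030) + 2571*(-1/15181) = -20869/47030 - 2571/15181 = -437726419/713962430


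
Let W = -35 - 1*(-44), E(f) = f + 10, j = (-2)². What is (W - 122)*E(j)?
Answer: -1582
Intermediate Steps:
j = 4
E(f) = 10 + f
W = 9 (W = -35 + 44 = 9)
(W - 122)*E(j) = (9 - 122)*(10 + 4) = -113*14 = -1582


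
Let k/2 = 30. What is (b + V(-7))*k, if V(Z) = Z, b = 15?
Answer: 480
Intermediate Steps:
k = 60 (k = 2*30 = 60)
(b + V(-7))*k = (15 - 7)*60 = 8*60 = 480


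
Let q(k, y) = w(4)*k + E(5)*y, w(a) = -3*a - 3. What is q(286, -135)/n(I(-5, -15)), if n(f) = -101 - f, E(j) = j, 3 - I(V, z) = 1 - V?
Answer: 4965/98 ≈ 50.663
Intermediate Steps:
I(V, z) = 2 + V (I(V, z) = 3 - (1 - V) = 3 + (-1 + V) = 2 + V)
w(a) = -3 - 3*a
q(k, y) = -15*k + 5*y (q(k, y) = (-3 - 3*4)*k + 5*y = (-3 - 12)*k + 5*y = -15*k + 5*y)
q(286, -135)/n(I(-5, -15)) = (-15*286 + 5*(-135))/(-101 - (2 - 5)) = (-4290 - 675)/(-101 - 1*(-3)) = -4965/(-101 + 3) = -4965/(-98) = -4965*(-1/98) = 4965/98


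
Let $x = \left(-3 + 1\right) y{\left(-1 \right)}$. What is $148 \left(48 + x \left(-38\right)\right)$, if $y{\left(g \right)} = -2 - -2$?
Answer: $7104$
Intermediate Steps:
$y{\left(g \right)} = 0$ ($y{\left(g \right)} = -2 + 2 = 0$)
$x = 0$ ($x = \left(-3 + 1\right) 0 = \left(-2\right) 0 = 0$)
$148 \left(48 + x \left(-38\right)\right) = 148 \left(48 + 0 \left(-38\right)\right) = 148 \left(48 + 0\right) = 148 \cdot 48 = 7104$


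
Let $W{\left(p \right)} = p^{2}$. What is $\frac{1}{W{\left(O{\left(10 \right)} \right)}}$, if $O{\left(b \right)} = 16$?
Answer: $\frac{1}{256} \approx 0.0039063$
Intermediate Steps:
$\frac{1}{W{\left(O{\left(10 \right)} \right)}} = \frac{1}{16^{2}} = \frac{1}{256}$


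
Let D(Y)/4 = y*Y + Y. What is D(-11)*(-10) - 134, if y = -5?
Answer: -1894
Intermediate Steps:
D(Y) = -16*Y (D(Y) = 4*(-5*Y + Y) = 4*(-4*Y) = -16*Y)
D(-11)*(-10) - 134 = -16*(-11)*(-10) - 134 = 176*(-10) - 134 = -1760 - 134 = -1894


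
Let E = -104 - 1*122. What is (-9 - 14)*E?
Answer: 5198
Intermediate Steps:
E = -226 (E = -104 - 122 = -226)
(-9 - 14)*E = (-9 - 14)*(-226) = -23*(-226) = 5198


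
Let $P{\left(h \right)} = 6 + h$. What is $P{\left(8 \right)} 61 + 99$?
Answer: $953$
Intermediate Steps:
$P{\left(8 \right)} 61 + 99 = \left(6 + 8\right) 61 + 99 = 14 \cdot 61 + 99 = 854 + 99 = 953$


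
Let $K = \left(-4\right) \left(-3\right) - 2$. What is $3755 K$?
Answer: $37550$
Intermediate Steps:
$K = 10$ ($K = 12 - 2 = 10$)
$3755 K = 3755 \cdot 10 = 37550$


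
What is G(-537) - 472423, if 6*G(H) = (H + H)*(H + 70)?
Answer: -388830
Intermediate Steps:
G(H) = H*(70 + H)/3 (G(H) = ((H + H)*(H + 70))/6 = ((2*H)*(70 + H))/6 = (2*H*(70 + H))/6 = H*(70 + H)/3)
G(-537) - 472423 = (⅓)*(-537)*(70 - 537) - 472423 = (⅓)*(-537)*(-467) - 472423 = 83593 - 472423 = -388830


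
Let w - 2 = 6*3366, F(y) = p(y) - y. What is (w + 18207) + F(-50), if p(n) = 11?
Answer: 38466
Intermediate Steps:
F(y) = 11 - y
w = 20198 (w = 2 + 6*3366 = 2 + 20196 = 20198)
(w + 18207) + F(-50) = (20198 + 18207) + (11 - 1*(-50)) = 38405 + (11 + 50) = 38405 + 61 = 38466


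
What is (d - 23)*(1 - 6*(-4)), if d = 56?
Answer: 825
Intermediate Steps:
(d - 23)*(1 - 6*(-4)) = (56 - 23)*(1 - 6*(-4)) = 33*(1 + 24) = 33*25 = 825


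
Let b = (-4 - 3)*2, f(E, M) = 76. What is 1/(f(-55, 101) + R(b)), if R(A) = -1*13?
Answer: 1/63 ≈ 0.015873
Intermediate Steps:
b = -14 (b = -7*2 = -14)
R(A) = -13
1/(f(-55, 101) + R(b)) = 1/(76 - 13) = 1/63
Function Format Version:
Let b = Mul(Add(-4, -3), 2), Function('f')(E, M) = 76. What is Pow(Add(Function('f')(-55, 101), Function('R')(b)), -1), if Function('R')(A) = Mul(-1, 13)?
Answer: Rational(1, 63) ≈ 0.015873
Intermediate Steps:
b = -14 (b = Mul(-7, 2) = -14)
Function('R')(A) = -13
Pow(Add(Function('f')(-55, 101), Function('R')(b)), -1) = Pow(Add(76, -13), -1) = Pow(63, -1) = Rational(1, 63)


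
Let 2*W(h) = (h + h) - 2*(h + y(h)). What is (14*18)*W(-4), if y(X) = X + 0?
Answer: 1008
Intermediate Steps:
y(X) = X
W(h) = -h (W(h) = ((h + h) - 2*(h + h))/2 = (2*h - 4*h)/2 = (-2*h)/2 = -h)
(14*18)*W(-4) = (14*18)*(-1*(-4)) = 252*4 = 1008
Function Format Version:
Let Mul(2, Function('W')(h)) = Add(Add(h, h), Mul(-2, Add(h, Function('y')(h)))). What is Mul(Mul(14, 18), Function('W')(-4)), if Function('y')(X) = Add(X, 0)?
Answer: 1008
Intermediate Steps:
Function('y')(X) = X
Function('W')(h) = Mul(-1, h) (Function('W')(h) = Mul(Rational(1, 2), Add(Add(h, h), Mul(-2, Add(h, h)))) = Mul(Rational(1, 2), Add(Mul(2, h), Mul(-2, Mul(2, h)))) = Mul(Rational(1, 2), Add(Mul(2, h), Mul(-4, h))) = Mul(Rational(1, 2), Mul(-2, h)) = Mul(-1, h))
Mul(Mul(14, 18), Function('W')(-4)) = Mul(Mul(14, 18), Mul(-1, -4)) = Mul(252, 4) = 1008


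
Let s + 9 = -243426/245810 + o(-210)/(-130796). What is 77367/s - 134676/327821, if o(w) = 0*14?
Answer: -1039115593890281/134172545806 ≈ -7744.6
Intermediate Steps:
o(w) = 0
s = -1227858/122905 (s = -9 + (-243426/245810 + 0/(-130796)) = -9 + (-243426*1/245810 + 0*(-1/130796)) = -9 + (-121713/122905 + 0) = -9 - 121713/122905 = -1227858/122905 ≈ -9.9903)
77367/s - 134676/327821 = 77367/(-1227858/122905) - 134676/327821 = 77367*(-122905/1227858) - 134676*1/327821 = -3169597045/409286 - 134676/327821 = -1039115593890281/134172545806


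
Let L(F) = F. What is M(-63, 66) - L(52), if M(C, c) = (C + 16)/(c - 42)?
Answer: -1295/24 ≈ -53.958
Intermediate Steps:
M(C, c) = (16 + C)/(-42 + c)
M(-63, 66) - L(52) = (16 - 63)/(-42 + 66) - 1*52 = -47/24 - 52 = -1295/24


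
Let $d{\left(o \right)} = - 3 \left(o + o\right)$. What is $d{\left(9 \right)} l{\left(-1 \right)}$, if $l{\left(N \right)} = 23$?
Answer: $-1242$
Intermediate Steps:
$d{\left(o \right)} = - 6 o$ ($d{\left(o \right)} = - 3 \cdot 2 o = - 6 o$)
$d{\left(9 \right)} l{\left(-1 \right)} = \left(-6\right) 9 \cdot 23 = \left(-54\right) 23 = -1242$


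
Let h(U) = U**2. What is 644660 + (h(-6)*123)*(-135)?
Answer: 46880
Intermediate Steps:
644660 + (h(-6)*123)*(-135) = 644660 + ((-6)**2*123)*(-135) = 644660 + (36*123)*(-135) = 644660 + 4428*(-135) = 644660 - 597780 = 46880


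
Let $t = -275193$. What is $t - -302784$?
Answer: $27591$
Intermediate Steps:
$t - -302784 = -275193 - -302784 = -275193 + 302784 = 27591$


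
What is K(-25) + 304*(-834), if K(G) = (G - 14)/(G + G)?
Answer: -12676761/50 ≈ -2.5354e+5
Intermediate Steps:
K(G) = (-14 + G)/(2*G) (K(G) = (-14 + G)/((2*G)) = (-14 + G)*(1/(2*G)) = (-14 + G)/(2*G))
K(-25) + 304*(-834) = (1/2)*(-14 - 25)/(-25) + 304*(-834) = (1/2)*(-1/25)*(-39) - 253536 = 39/50 - 253536 = -12676761/50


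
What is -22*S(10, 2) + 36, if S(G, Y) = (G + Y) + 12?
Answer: -492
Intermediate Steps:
S(G, Y) = 12 + G + Y
-22*S(10, 2) + 36 = -22*(12 + 10 + 2) + 36 = -22*24 + 36 = -528 + 36 = -492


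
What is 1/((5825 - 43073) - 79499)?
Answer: -1/116747 ≈ -8.5655e-6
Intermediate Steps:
1/((5825 - 43073) - 79499) = 1/(-37248 - 79499) = 1/(-116747) = -1/116747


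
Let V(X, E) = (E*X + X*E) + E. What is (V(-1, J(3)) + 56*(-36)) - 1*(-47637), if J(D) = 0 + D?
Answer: 45618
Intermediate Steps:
J(D) = D
V(X, E) = E + 2*E*X (V(X, E) = (E*X + E*X) + E = 2*E*X + E = E + 2*E*X)
(V(-1, J(3)) + 56*(-36)) - 1*(-47637) = (3*(1 + 2*(-1)) + 56*(-36)) - 1*(-47637) = (3*(1 - 2) - 2016) + 47637 = (3*(-1) - 2016) + 47637 = (-3 - 2016) + 47637 = -2019 + 47637 = 45618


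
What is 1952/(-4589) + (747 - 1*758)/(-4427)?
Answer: -8591025/20315503 ≈ -0.42288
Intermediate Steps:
1952/(-4589) + (747 - 1*758)/(-4427) = 1952*(-1/4589) + (747 - 758)*(-1/4427) = -1952/4589 - 11*(-1/4427) = -1952/4589 + 11/4427 = -8591025/20315503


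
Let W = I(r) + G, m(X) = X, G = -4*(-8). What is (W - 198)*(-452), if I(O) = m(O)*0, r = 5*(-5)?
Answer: 75032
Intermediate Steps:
G = 32
r = -25
I(O) = 0 (I(O) = O*0 = 0)
W = 32 (W = 0 + 32 = 32)
(W - 198)*(-452) = (32 - 198)*(-452) = -166*(-452) = 75032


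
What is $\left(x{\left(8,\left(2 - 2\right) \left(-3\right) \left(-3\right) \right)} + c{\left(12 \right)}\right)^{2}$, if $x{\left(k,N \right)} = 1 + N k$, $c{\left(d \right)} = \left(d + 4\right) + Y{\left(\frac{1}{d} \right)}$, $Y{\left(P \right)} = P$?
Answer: $\frac{42025}{144} \approx 291.84$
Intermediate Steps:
$c{\left(d \right)} = 4 + d + \frac{1}{d}$ ($c{\left(d \right)} = \left(d + 4\right) + \frac{1}{d} = \left(4 + d\right) + \frac{1}{d} = 4 + d + \frac{1}{d}$)
$\left(x{\left(8,\left(2 - 2\right) \left(-3\right) \left(-3\right) \right)} + c{\left(12 \right)}\right)^{2} = \left(\left(1 + \left(2 - 2\right) \left(-3\right) \left(-3\right) 8\right) + \left(4 + 12 + \frac{1}{12}\right)\right)^{2} = \left(\left(1 + 0 \left(-3\right) \left(-3\right) 8\right) + \left(4 + 12 + \frac{1}{12}\right)\right)^{2} = \left(\left(1 + 0 \left(-3\right) 8\right) + \frac{193}{12}\right)^{2} = \left(\left(1 + 0 \cdot 8\right) + \frac{193}{12}\right)^{2} = \left(\left(1 + 0\right) + \frac{193}{12}\right)^{2} = \left(1 + \frac{193}{12}\right)^{2} = \left(\frac{205}{12}\right)^{2} = \frac{42025}{144}$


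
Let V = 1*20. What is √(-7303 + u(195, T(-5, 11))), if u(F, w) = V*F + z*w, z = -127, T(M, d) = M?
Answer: 4*I*√173 ≈ 52.612*I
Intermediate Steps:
V = 20
u(F, w) = -127*w + 20*F (u(F, w) = 20*F - 127*w = -127*w + 20*F)
√(-7303 + u(195, T(-5, 11))) = √(-7303 + (-127*(-5) + 20*195)) = √(-7303 + (635 + 3900)) = √(-7303 + 4535) = √(-2768) = 4*I*√173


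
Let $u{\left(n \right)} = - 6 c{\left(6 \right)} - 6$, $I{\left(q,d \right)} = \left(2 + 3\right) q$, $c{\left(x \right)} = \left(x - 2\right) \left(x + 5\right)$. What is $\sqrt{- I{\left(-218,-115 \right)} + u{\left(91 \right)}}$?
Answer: $2 \sqrt{205} \approx 28.636$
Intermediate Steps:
$c{\left(x \right)} = \left(-2 + x\right) \left(5 + x\right)$
$I{\left(q,d \right)} = 5 q$
$u{\left(n \right)} = -270$ ($u{\left(n \right)} = - 6 \left(-10 + 6^{2} + 3 \cdot 6\right) - 6 = - 6 \left(-10 + 36 + 18\right) - 6 = \left(-6\right) 44 - 6 = -264 - 6 = -270$)
$\sqrt{- I{\left(-218,-115 \right)} + u{\left(91 \right)}} = \sqrt{- 5 \left(-218\right) - 270} = \sqrt{\left(-1\right) \left(-1090\right) - 270} = \sqrt{1090 - 270} = \sqrt{820} = 2 \sqrt{205}$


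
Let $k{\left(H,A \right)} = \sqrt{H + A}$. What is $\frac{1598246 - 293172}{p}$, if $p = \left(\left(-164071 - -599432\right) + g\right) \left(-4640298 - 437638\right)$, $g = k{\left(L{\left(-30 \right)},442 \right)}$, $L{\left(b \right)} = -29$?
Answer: $- \frac{4815070523}{8156507852746016} + \frac{652537 \sqrt{413}}{481233963312014944} \approx -5.9031 \cdot 10^{-7}$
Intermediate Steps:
$k{\left(H,A \right)} = \sqrt{A + H}$
$g = \sqrt{413}$ ($g = \sqrt{442 - 29} = \sqrt{413} \approx 20.322$)
$p = -2210735294896 - 5077936 \sqrt{413}$ ($p = \left(\left(-164071 - -599432\right) + \sqrt{413}\right) \left(-4640298 - 437638\right) = \left(\left(-164071 + 599432\right) + \sqrt{413}\right) \left(-5077936\right) = \left(435361 + \sqrt{413}\right) \left(-5077936\right) = -2210735294896 - 5077936 \sqrt{413} \approx -2.2108 \cdot 10^{12}$)
$\frac{1598246 - 293172}{p} = \frac{1598246 - 293172}{-2210735294896 - 5077936 \sqrt{413}} = \frac{1305074}{-2210735294896 - 5077936 \sqrt{413}}$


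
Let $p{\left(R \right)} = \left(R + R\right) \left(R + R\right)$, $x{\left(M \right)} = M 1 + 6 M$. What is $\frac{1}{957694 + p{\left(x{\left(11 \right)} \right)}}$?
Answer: $\frac{1}{981410} \approx 1.0189 \cdot 10^{-6}$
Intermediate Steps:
$x{\left(M \right)} = 7 M$ ($x{\left(M \right)} = M + 6 M = 7 M$)
$p{\left(R \right)} = 4 R^{2}$ ($p{\left(R \right)} = 2 R 2 R = 4 R^{2}$)
$\frac{1}{957694 + p{\left(x{\left(11 \right)} \right)}} = \frac{1}{957694 + 4 \left(7 \cdot 11\right)^{2}} = \frac{1}{957694 + 4 \cdot 77^{2}} = \frac{1}{957694 + 4 \cdot 5929} = \frac{1}{957694 + 23716} = \frac{1}{981410}$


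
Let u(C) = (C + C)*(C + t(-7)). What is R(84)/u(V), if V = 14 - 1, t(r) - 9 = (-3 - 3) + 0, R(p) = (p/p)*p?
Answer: 21/104 ≈ 0.20192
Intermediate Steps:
R(p) = p (R(p) = 1*p = p)
t(r) = 3 (t(r) = 9 + ((-3 - 3) + 0) = 9 + (-6 + 0) = 9 - 6 = 3)
V = 13
u(C) = 2*C*(3 + C) (u(C) = (C + C)*(C + 3) = (2*C)*(3 + C) = 2*C*(3 + C))
R(84)/u(V) = 84/((2*13*(3 + 13))) = 84/((2*13*16)) = 84/416 = 84*(1/416) = 21/104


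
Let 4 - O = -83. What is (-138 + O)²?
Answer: 2601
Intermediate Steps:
O = 87 (O = 4 - 1*(-83) = 4 + 83 = 87)
(-138 + O)² = (-138 + 87)² = (-51)² = 2601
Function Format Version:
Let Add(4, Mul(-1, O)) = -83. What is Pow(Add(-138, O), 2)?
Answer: 2601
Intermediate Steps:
O = 87 (O = Add(4, Mul(-1, -83)) = Add(4, 83) = 87)
Pow(Add(-138, O), 2) = Pow(Add(-138, 87), 2) = Pow(-51, 2) = 2601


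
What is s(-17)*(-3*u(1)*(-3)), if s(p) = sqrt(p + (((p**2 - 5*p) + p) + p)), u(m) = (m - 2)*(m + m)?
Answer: -18*sqrt(323) ≈ -323.50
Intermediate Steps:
u(m) = 2*m*(-2 + m) (u(m) = (-2 + m)*(2*m) = 2*m*(-2 + m))
s(p) = sqrt(p**2 - 2*p) (s(p) = sqrt(p + ((p**2 - 4*p) + p)) = sqrt(p + (p**2 - 3*p)) = sqrt(p**2 - 2*p))
s(-17)*(-3*u(1)*(-3)) = sqrt(-17*(-2 - 17))*(-6*(-2 + 1)*(-3)) = sqrt(-17*(-19))*(-6*(-1)*(-3)) = sqrt(323)*(-3*(-2)*(-3)) = sqrt(323)*(6*(-3)) = sqrt(323)*(-18) = -18*sqrt(323)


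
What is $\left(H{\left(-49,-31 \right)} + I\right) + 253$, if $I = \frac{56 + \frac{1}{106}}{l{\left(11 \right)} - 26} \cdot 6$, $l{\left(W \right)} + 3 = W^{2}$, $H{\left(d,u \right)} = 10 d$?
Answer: $- \frac{1137801}{4876} \approx -233.35$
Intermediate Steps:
$l{\left(W \right)} = -3 + W^{2}$
$I = \frac{17811}{4876}$ ($I = \frac{56 + \frac{1}{106}}{\left(-3 + 11^{2}\right) - 26} \cdot 6 = \frac{56 + \frac{1}{106}}{\left(-3 + 121\right) - 26} \cdot 6 = \frac{5937}{106 \left(118 - 26\right)} 6 = \frac{5937}{106 \cdot 92} \cdot 6 = \frac{5937}{106} \cdot \frac{1}{92} \cdot 6 = \frac{5937}{9752} \cdot 6 = \frac{17811}{4876} \approx 3.6528$)
$\left(H{\left(-49,-31 \right)} + I\right) + 253 = \left(10 \left(-49\right) + \frac{17811}{4876}\right) + 253 = \left(-490 + \frac{17811}{4876}\right) + 253 = - \frac{2371429}{4876} + 253 = - \frac{1137801}{4876}$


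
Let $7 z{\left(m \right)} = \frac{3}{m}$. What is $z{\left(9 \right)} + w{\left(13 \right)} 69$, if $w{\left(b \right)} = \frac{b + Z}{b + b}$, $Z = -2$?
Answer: $\frac{15965}{546} \approx 29.24$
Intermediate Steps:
$z{\left(m \right)} = \frac{3}{7 m}$ ($z{\left(m \right)} = \frac{3 \frac{1}{m}}{7} = \frac{3}{7 m}$)
$w{\left(b \right)} = \frac{-2 + b}{2 b}$ ($w{\left(b \right)} = \frac{b - 2}{b + b} = \frac{-2 + b}{2 b}$)
$z{\left(9 \right)} + w{\left(13 \right)} 69 = \frac{3}{7 \cdot 9} + \frac{-2 + 13}{2 \cdot 13} \cdot 69 = \frac{3}{7} \cdot \frac{1}{9} + \frac{1}{2} \cdot \frac{1}{13} \cdot 11 \cdot 69 = \frac{1}{21} + \frac{11}{26} \cdot 69 = \frac{1}{21} + \frac{759}{26} = \frac{15965}{546}$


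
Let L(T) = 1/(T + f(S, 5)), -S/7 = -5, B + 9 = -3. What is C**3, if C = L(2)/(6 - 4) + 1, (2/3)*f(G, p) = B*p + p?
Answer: 4096000/4173281 ≈ 0.98148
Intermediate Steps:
B = -12 (B = -9 - 3 = -12)
S = 35 (S = -7*(-5) = 35)
f(G, p) = -33*p/2 (f(G, p) = 3*(-12*p + p)/2 = 3*(-11*p)/2 = -33*p/2)
L(T) = 1/(-165/2 + T) (L(T) = 1/(T - 33/2*5) = 1/(T - 165/2) = 1/(-165/2 + T))
C = 160/161 (C = (2/(-165 + 2*2))/(6 - 4) + 1 = (2/(-165 + 4))/2 + 1 = (2/(-161))/2 + 1 = (2*(-1/161))/2 + 1 = (1/2)*(-2/161) + 1 = -1/161 + 1 = 160/161 ≈ 0.99379)
C**3 = (160/161)**3 = 4096000/4173281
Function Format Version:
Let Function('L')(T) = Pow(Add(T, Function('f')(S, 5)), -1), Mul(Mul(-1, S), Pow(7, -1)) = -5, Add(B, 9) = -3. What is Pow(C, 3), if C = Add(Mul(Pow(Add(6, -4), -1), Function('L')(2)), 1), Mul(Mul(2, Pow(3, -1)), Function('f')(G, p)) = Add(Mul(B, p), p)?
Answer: Rational(4096000, 4173281) ≈ 0.98148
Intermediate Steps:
B = -12 (B = Add(-9, -3) = -12)
S = 35 (S = Mul(-7, -5) = 35)
Function('f')(G, p) = Mul(Rational(-33, 2), p) (Function('f')(G, p) = Mul(Rational(3, 2), Add(Mul(-12, p), p)) = Mul(Rational(3, 2), Mul(-11, p)) = Mul(Rational(-33, 2), p))
Function('L')(T) = Pow(Add(Rational(-165, 2), T), -1) (Function('L')(T) = Pow(Add(T, Mul(Rational(-33, 2), 5)), -1) = Pow(Add(T, Rational(-165, 2)), -1) = Pow(Add(Rational(-165, 2), T), -1))
C = Rational(160, 161) (C = Add(Mul(Pow(Add(6, -4), -1), Mul(2, Pow(Add(-165, Mul(2, 2)), -1))), 1) = Add(Mul(Pow(2, -1), Mul(2, Pow(Add(-165, 4), -1))), 1) = Add(Mul(Rational(1, 2), Mul(2, Pow(-161, -1))), 1) = Add(Mul(Rational(1, 2), Mul(2, Rational(-1, 161))), 1) = Add(Mul(Rational(1, 2), Rational(-2, 161)), 1) = Add(Rational(-1, 161), 1) = Rational(160, 161) ≈ 0.99379)
Pow(C, 3) = Pow(Rational(160, 161), 3) = Rational(4096000, 4173281)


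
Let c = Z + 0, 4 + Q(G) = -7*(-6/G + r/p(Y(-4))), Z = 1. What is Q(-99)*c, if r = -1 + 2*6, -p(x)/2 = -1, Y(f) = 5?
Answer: -2833/66 ≈ -42.924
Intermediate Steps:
p(x) = 2 (p(x) = -2*(-1) = 2)
r = 11 (r = -1 + 12 = 11)
Q(G) = -85/2 + 42/G (Q(G) = -4 - 7*(-6/G + 11/2) = -4 - 7*(11/2 - 6/G) = -4 + (-77/2 + 42/G) = -85/2 + 42/G)
c = 1 (c = 1 + 0 = 1)
Q(-99)*c = (-85/2 + 42/(-99))*1 = (-85/2 + 42*(-1/99))*1 = (-85/2 - 14/33)*1 = -2833/66*1 = -2833/66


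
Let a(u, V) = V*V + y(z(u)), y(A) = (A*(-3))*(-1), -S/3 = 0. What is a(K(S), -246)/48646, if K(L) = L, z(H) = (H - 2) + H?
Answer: 30255/24323 ≈ 1.2439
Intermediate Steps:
S = 0 (S = -3*0 = 0)
z(H) = -2 + 2*H (z(H) = (-2 + H) + H = -2 + 2*H)
y(A) = 3*A (y(A) = -3*A*(-1) = 3*A)
a(u, V) = -6 + V² + 6*u (a(u, V) = V*V + 3*(-2 + 2*u) = V² + (-6 + 6*u) = -6 + V² + 6*u)
a(K(S), -246)/48646 = (-6 + (-246)² + 6*0)/48646 = (-6 + 60516 + 0)*(1/48646) = 60510*(1/48646) = 30255/24323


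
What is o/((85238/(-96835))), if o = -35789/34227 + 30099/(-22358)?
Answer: 177243775820725/65228146459308 ≈ 2.7173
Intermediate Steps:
o = -1830368935/765247266 (o = -35789*1/34227 + 30099*(-1/22358) = -35789/34227 - 30099/22358 = -1830368935/765247266 ≈ -2.3919)
o/((85238/(-96835))) = -1830368935/(765247266*(85238/(-96835))) = -1830368935/(765247266*(85238*(-1/96835))) = -1830368935/(765247266*(-85238/96835)) = -1830368935/765247266*(-96835/85238) = 177243775820725/65228146459308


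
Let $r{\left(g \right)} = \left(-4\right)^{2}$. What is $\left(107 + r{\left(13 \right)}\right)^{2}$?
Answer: $15129$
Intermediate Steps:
$r{\left(g \right)} = 16$
$\left(107 + r{\left(13 \right)}\right)^{2} = \left(107 + 16\right)^{2} = 123^{2} = 15129$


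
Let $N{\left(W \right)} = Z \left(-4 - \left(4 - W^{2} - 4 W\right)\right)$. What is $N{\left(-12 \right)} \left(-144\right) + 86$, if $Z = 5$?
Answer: $-63274$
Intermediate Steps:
$N{\left(W \right)} = -40 + 5 W^{2} + 20 W$ ($N{\left(W \right)} = 5 \left(-4 - \left(4 - W^{2} - 4 W\right)\right) = 5 \left(-4 + \left(-4 + W^{2} + 4 W\right)\right) = 5 \left(-8 + W^{2} + 4 W\right) = -40 + 5 W^{2} + 20 W$)
$N{\left(-12 \right)} \left(-144\right) + 86 = \left(-40 + 5 \left(-12\right)^{2} + 20 \left(-12\right)\right) \left(-144\right) + 86 = \left(-40 + 5 \cdot 144 - 240\right) \left(-144\right) + 86 = \left(-40 + 720 - 240\right) \left(-144\right) + 86 = 440 \left(-144\right) + 86 = -63360 + 86 = -63274$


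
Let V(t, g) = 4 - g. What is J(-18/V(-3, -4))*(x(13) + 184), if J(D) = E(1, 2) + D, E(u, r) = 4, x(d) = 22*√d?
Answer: 322 + 77*√13/2 ≈ 460.81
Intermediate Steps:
J(D) = 4 + D
J(-18/V(-3, -4))*(x(13) + 184) = (4 - 18/(4 - 1*(-4)))*(22*√13 + 184) = (4 - 18/(4 + 4))*(184 + 22*√13) = (4 - 18/8)*(184 + 22*√13) = (4 - 18*⅛)*(184 + 22*√13) = (4 - 9/4)*(184 + 22*√13) = 7*(184 + 22*√13)/4 = 322 + 77*√13/2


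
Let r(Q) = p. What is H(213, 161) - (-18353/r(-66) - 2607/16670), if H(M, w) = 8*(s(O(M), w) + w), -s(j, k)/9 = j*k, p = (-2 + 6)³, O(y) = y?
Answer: -1316274443841/533440 ≈ -2.4675e+6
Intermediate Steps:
p = 64 (p = 4³ = 64)
r(Q) = 64
s(j, k) = -9*j*k
H(M, w) = 8*w - 72*M*w (H(M, w) = 8*(-9*M*w + w) = 8*(w - 9*M*w) = 8*w - 72*M*w)
H(213, 161) - (-18353/r(-66) - 2607/16670) = 8*161*(1 - 9*213) - (-18353/64 - 2607/16670) = 8*161*(1 - 1917) - (-18353*1/64 - 2607*1/16670) = 8*161*(-1916) - (-18353/64 - 2607/16670) = -2467808 - 1*(-153055679/533440) = -2467808 + 153055679/533440 = -1316274443841/533440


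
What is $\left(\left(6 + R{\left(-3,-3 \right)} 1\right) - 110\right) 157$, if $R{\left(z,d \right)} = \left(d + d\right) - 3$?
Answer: $-17741$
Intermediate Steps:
$R{\left(z,d \right)} = -3 + 2 d$ ($R{\left(z,d \right)} = 2 d - 3 = -3 + 2 d$)
$\left(\left(6 + R{\left(-3,-3 \right)} 1\right) - 110\right) 157 = \left(\left(6 + \left(-3 + 2 \left(-3\right)\right) 1\right) - 110\right) 157 = \left(\left(6 + \left(-3 - 6\right) 1\right) - 110\right) 157 = \left(\left(6 - 9\right) - 110\right) 157 = \left(-3 - 110\right) 157 = \left(-113\right) 157 = -17741$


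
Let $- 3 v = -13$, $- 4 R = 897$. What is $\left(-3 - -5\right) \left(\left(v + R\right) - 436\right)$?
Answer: $- \frac{7871}{6} \approx -1311.8$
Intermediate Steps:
$R = - \frac{897}{4}$ ($R = \left(- \frac{1}{4}\right) 897 = - \frac{897}{4} \approx -224.25$)
$v = \frac{13}{3}$ ($v = \left(- \frac{1}{3}\right) \left(-13\right) = \frac{13}{3} \approx 4.3333$)
$\left(-3 - -5\right) \left(\left(v + R\right) - 436\right) = \left(-3 - -5\right) \left(\left(\frac{13}{3} - \frac{897}{4}\right) - 436\right) = \left(-3 + 5\right) \left(- \frac{2639}{12} - 436\right) = 2 \left(- \frac{7871}{12}\right) = - \frac{7871}{6}$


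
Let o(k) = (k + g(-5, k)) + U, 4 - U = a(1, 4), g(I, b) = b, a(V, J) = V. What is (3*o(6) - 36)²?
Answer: 81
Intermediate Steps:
U = 3 (U = 4 - 1*1 = 4 - 1 = 3)
o(k) = 3 + 2*k (o(k) = (k + k) + 3 = 2*k + 3 = 3 + 2*k)
(3*o(6) - 36)² = (3*(3 + 2*6) - 36)² = (3*(3 + 12) - 36)² = (3*15 - 36)² = (45 - 36)² = 9² = 81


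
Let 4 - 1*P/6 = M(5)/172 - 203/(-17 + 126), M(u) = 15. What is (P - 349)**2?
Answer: 8683082143849/87871876 ≈ 98815.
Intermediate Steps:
P = 324819/9374 (P = 24 - 6*(15/172 - 203/(-17 + 126)) = 24 - 6*(15*(1/172) - 203/109) = 24 - 6*(15/172 - 203*1/109) = 24 - 6*(15/172 - 203/109) = 24 - 6*(-33281/18748) = 24 + 99843/9374 = 324819/9374 ≈ 34.651)
(P - 349)**2 = (324819/9374 - 349)**2 = (-2946707/9374)**2 = 8683082143849/87871876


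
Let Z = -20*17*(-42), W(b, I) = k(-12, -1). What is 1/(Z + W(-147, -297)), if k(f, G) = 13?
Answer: 1/14293 ≈ 6.9964e-5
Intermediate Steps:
W(b, I) = 13
Z = 14280 (Z = -340*(-42) = 14280)
1/(Z + W(-147, -297)) = 1/(14280 + 13) = 1/14293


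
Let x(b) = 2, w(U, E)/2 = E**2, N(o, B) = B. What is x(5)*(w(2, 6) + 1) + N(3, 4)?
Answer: 150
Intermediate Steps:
w(U, E) = 2*E**2
x(5)*(w(2, 6) + 1) + N(3, 4) = 2*(2*6**2 + 1) + 4 = 2*(2*36 + 1) + 4 = 2*(72 + 1) + 4 = 2*73 + 4 = 146 + 4 = 150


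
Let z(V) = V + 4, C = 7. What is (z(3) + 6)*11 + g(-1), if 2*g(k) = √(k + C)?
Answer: 143 + √6/2 ≈ 144.22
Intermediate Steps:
z(V) = 4 + V
g(k) = √(7 + k)/2 (g(k) = √(k + 7)/2 = √(7 + k)/2)
(z(3) + 6)*11 + g(-1) = ((4 + 3) + 6)*11 + √(7 - 1)/2 = (7 + 6)*11 + √6/2 = 13*11 + √6/2 = 143 + √6/2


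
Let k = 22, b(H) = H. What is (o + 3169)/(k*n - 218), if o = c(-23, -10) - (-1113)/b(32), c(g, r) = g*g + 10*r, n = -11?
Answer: -116249/14720 ≈ -7.8974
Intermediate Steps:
c(g, r) = g² + 10*r
o = 14841/32 (o = ((-23)² + 10*(-10)) - (-1113)/32 = (529 - 100) - (-1113)/32 = 429 - 1*(-1113/32) = 429 + 1113/32 = 14841/32 ≈ 463.78)
(o + 3169)/(k*n - 218) = (14841/32 + 3169)/(22*(-11) - 218) = 116249/(32*(-242 - 218)) = (116249/32)/(-460) = (116249/32)*(-1/460) = -116249/14720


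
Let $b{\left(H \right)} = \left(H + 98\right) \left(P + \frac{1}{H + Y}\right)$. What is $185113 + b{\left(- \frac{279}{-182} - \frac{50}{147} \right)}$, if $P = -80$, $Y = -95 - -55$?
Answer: $\frac{50218740491338}{283441431} \approx 1.7718 \cdot 10^{5}$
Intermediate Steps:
$Y = -40$ ($Y = -95 + 55 = -40$)
$b{\left(H \right)} = \left(-80 + \frac{1}{-40 + H}\right) \left(98 + H\right)$ ($b{\left(H \right)} = \left(H + 98\right) \left(-80 + \frac{1}{H - 40}\right) = \left(98 + H\right) \left(-80 + \frac{1}{-40 + H}\right) = \left(-80 + \frac{1}{-40 + H}\right) \left(98 + H\right)$)
$185113 + b{\left(- \frac{279}{-182} - \frac{50}{147} \right)} = 185113 + \frac{313698 - 4639 \left(- \frac{279}{-182} - \frac{50}{147}\right) - 80 \left(- \frac{279}{-182} - \frac{50}{147}\right)^{2}}{-40 - \left(- \frac{279}{182} + \frac{50}{147}\right)} = 185113 + \frac{313698 - 4639 \left(\left(-279\right) \left(- \frac{1}{182}\right) - \frac{50}{147}\right) - 80 \left(\left(-279\right) \left(- \frac{1}{182}\right) - \frac{50}{147}\right)^{2}}{-40 - - \frac{4559}{3822}} = 185113 + \frac{313698 - 4639 \left(\frac{279}{182} - \frac{50}{147}\right) - 80 \left(\frac{279}{182} - \frac{50}{147}\right)^{2}}{-40 + \left(\frac{279}{182} - \frac{50}{147}\right)} = 185113 + \frac{313698 - \frac{21149201}{3822} - 80 \left(\frac{4559}{3822}\right)^{2}}{-40 + \frac{4559}{3822}} = 185113 + \frac{313698 - \frac{21149201}{3822} - \frac{415689620}{3651921}}{- \frac{148321}{3822}} = 185113 - \frac{3822 \left(313698 - \frac{21149201}{3822} - \frac{415689620}{3651921}\right)}{148321} = 185113 - \frac{2249953125365}{283441431} = \frac{50218740491338}{283441431}$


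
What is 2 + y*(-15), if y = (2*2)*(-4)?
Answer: 242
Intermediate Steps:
y = -16 (y = 4*(-4) = -16)
2 + y*(-15) = 2 - 16*(-15) = 2 + 240 = 242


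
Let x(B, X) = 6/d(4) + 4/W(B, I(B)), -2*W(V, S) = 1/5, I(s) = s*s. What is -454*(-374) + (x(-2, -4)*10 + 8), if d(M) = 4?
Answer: 169419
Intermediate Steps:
I(s) = s**2
W(V, S) = -1/10 (W(V, S) = -1/2/5 = -1/2*1/5 = -1/10)
x(B, X) = -77/2 (x(B, X) = 6/4 + 4/(-1/10) = 6*(1/4) + 4*(-10) = 3/2 - 40 = -77/2)
-454*(-374) + (x(-2, -4)*10 + 8) = -454*(-374) + (-77/2*10 + 8) = 169796 + (-385 + 8) = 169796 - 377 = 169419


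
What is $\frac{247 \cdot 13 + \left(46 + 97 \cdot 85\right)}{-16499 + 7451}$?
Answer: $- \frac{1917}{1508} \approx -1.2712$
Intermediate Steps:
$\frac{247 \cdot 13 + \left(46 + 97 \cdot 85\right)}{-16499 + 7451} = \frac{3211 + \left(46 + 8245\right)}{-9048} = \left(3211 + 8291\right) \left(- \frac{1}{9048}\right) = 11502 \left(- \frac{1}{9048}\right) = - \frac{1917}{1508}$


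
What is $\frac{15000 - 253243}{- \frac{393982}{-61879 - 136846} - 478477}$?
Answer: $\frac{47344840175}{95084947843} \approx 0.49792$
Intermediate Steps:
$\frac{15000 - 253243}{- \frac{393982}{-61879 - 136846} - 478477} = - \frac{238243}{- \frac{393982}{-61879 - 136846} - 478477} = - \frac{238243}{- \frac{393982}{-198725} - 478477} = - \frac{238243}{\left(-393982\right) \left(- \frac{1}{198725}\right) - 478477} = - \frac{238243}{\frac{393982}{198725} - 478477} = - \frac{238243}{- \frac{95084947843}{198725}} = \left(-238243\right) \left(- \frac{198725}{95084947843}\right) = \frac{47344840175}{95084947843}$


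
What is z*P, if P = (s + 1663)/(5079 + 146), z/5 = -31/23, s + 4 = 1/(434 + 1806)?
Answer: -115200991/53838400 ≈ -2.1398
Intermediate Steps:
s = -8959/2240 (s = -4 + 1/(434 + 1806) = -4 + 1/2240 = -8959/2240 ≈ -3.9996)
z = -155/23 (z = 5*(-31/23) = -155/23 ≈ -6.7391)
P = 3716161/11704000 (P = (-8959/2240 + 1663)/(5079 + 146) = (3716161/2240)/5225 = (3716161/2240)*(1/5225) = 3716161/11704000 ≈ 0.31751)
z*P = -155/23*3716161/11704000 = -115200991/53838400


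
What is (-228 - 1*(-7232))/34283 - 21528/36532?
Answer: -120543574/313106639 ≈ -0.38499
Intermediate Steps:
(-228 - 1*(-7232))/34283 - 21528/36532 = (-228 + 7232)*(1/34283) - 21528*1/36532 = 7004*(1/34283) - 5382/9133 = 7004/34283 - 5382/9133 = -120543574/313106639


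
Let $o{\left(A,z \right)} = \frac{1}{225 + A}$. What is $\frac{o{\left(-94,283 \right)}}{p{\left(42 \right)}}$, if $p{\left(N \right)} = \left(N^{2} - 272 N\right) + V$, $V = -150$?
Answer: $- \frac{1}{1285110} \approx -7.7814 \cdot 10^{-7}$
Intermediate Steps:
$p{\left(N \right)} = -150 + N^{2} - 272 N$ ($p{\left(N \right)} = \left(N^{2} - 272 N\right) - 150 = -150 + N^{2} - 272 N$)
$\frac{o{\left(-94,283 \right)}}{p{\left(42 \right)}} = \frac{1}{\left(225 - 94\right) \left(-150 + 42^{2} - 11424\right)} = \frac{1}{131 \left(-150 + 1764 - 11424\right)} = \frac{1}{131 \left(-9810\right)} = \frac{1}{131} \left(- \frac{1}{9810}\right) = - \frac{1}{1285110}$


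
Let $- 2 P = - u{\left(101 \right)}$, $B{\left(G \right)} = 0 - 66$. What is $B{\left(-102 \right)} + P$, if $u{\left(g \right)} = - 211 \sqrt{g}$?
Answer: $-66 - \frac{211 \sqrt{101}}{2} \approx -1126.3$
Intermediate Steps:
$B{\left(G \right)} = -66$
$P = - \frac{211 \sqrt{101}}{2}$ ($P = - \frac{\left(-1\right) \left(- 211 \sqrt{101}\right)}{2} = - \frac{211 \sqrt{101}}{2} \approx -1060.3$)
$B{\left(-102 \right)} + P = -66 - \frac{211 \sqrt{101}}{2}$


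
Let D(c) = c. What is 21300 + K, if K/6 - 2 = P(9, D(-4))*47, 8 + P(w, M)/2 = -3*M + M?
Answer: 21312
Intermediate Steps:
P(w, M) = -16 - 4*M (P(w, M) = -16 + 2*(-3*M + M) = -16 + 2*(-2*M) = -16 - 4*M)
K = 12 (K = 12 + 6*((-16 - 4*(-4))*47) = 12 + 6*((-16 + 16)*47) = 12 + 6*(0*47) = 12 + 6*0 = 12 + 0 = 12)
21300 + K = 21300 + 12 = 21312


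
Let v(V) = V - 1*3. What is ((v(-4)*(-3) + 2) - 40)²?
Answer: 289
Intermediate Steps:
v(V) = -3 + V (v(V) = V - 3 = -3 + V)
((v(-4)*(-3) + 2) - 40)² = (((-3 - 4)*(-3) + 2) - 40)² = ((-7*(-3) + 2) - 40)² = ((21 + 2) - 40)² = (23 - 40)² = (-17)² = 289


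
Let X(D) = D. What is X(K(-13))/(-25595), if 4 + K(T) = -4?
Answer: 8/25595 ≈ 0.00031256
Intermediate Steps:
K(T) = -8 (K(T) = -4 - 4 = -8)
X(K(-13))/(-25595) = -8/(-25595) = -8*(-1/25595) = 8/25595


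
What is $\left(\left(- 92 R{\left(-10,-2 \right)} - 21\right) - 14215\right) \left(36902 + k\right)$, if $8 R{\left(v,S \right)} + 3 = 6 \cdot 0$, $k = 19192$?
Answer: $-796618941$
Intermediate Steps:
$R{\left(v,S \right)} = - \frac{3}{8}$ ($R{\left(v,S \right)} = - \frac{3}{8} + \frac{6 \cdot 0}{8} = - \frac{3}{8} + \frac{1}{8} \cdot 0 = - \frac{3}{8} + 0 = - \frac{3}{8}$)
$\left(\left(- 92 R{\left(-10,-2 \right)} - 21\right) - 14215\right) \left(36902 + k\right) = \left(\left(\left(-92\right) \left(- \frac{3}{8}\right) - 21\right) - 14215\right) \left(36902 + 19192\right) = \left(\left(\frac{69}{2} - 21\right) - 14215\right) 56094 = \left(\frac{27}{2} - 14215\right) 56094 = \left(- \frac{28403}{2}\right) 56094 = -796618941$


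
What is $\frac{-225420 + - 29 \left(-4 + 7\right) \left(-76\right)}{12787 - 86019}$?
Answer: $\frac{27351}{9154} \approx 2.9879$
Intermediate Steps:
$\frac{-225420 + - 29 \left(-4 + 7\right) \left(-76\right)}{12787 - 86019} = \frac{-225420 + \left(-29\right) 3 \left(-76\right)}{-73232} = \left(-225420 - -6612\right) \left(- \frac{1}{73232}\right) = \left(-225420 + 6612\right) \left(- \frac{1}{73232}\right) = \left(-218808\right) \left(- \frac{1}{73232}\right) = \frac{27351}{9154}$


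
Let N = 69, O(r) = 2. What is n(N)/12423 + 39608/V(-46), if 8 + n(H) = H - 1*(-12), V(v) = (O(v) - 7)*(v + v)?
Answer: 123020941/1428645 ≈ 86.110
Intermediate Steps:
V(v) = -10*v (V(v) = (2 - 7)*(v + v) = -10*v)
n(H) = 4 + H (n(H) = -8 + (H - 1*(-12)) = -8 + (H + 12) = -8 + (12 + H) = 4 + H)
n(N)/12423 + 39608/V(-46) = (4 + 69)/12423 + 39608/((-10*(-46))) = 73*(1/12423) + 39608/460 = 73/12423 + 39608*(1/460) = 73/12423 + 9902/115 = 123020941/1428645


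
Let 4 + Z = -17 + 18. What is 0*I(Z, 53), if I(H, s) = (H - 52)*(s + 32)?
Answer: 0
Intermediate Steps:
Z = -3 (Z = -4 + (-17 + 18) = -4 + 1 = -3)
I(H, s) = (-52 + H)*(32 + s)
0*I(Z, 53) = 0*(-1664 - 52*53 + 32*(-3) - 3*53) = 0*(-1664 - 2756 - 96 - 159) = 0*(-4675) = 0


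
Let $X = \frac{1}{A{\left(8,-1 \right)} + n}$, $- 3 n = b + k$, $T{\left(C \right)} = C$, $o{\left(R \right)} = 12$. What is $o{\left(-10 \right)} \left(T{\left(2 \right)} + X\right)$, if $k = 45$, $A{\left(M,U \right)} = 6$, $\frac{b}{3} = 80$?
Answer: $\frac{2124}{89} \approx 23.865$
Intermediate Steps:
$b = 240$ ($b = 3 \cdot 80 = 240$)
$n = -95$ ($n = - \frac{240 + 45}{3} = \left(- \frac{1}{3}\right) 285 = -95$)
$X = - \frac{1}{89}$ ($X = \frac{1}{6 - 95} = \frac{1}{-89} = - \frac{1}{89} \approx -0.011236$)
$o{\left(-10 \right)} \left(T{\left(2 \right)} + X\right) = 12 \left(2 - \frac{1}{89}\right) = 12 \cdot \frac{177}{89} = \frac{2124}{89}$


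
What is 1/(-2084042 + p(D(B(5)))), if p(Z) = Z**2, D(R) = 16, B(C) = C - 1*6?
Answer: -1/2083786 ≈ -4.7990e-7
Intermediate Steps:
B(C) = -6 + C (B(C) = C - 6 = -6 + C)
1/(-2084042 + p(D(B(5)))) = 1/(-2084042 + 16**2) = 1/(-2084042 + 256) = 1/(-2083786) = -1/2083786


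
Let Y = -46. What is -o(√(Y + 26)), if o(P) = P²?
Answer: 20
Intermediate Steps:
-o(√(Y + 26)) = -(√(-46 + 26))² = -(√(-20))² = -(2*I*√5)² = -1*(-20) = 20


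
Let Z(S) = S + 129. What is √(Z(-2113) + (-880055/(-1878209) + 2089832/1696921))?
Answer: I*√20136335620743533849371387537/3187172294489 ≈ 44.523*I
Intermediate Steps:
Z(S) = 129 + S
√(Z(-2113) + (-880055/(-1878209) + 2089832/1696921)) = √((129 - 2113) + (-880055/(-1878209) + 2089832/1696921)) = √(-1984 + (-880055*(-1/1878209) + 2089832*(1/1696921))) = √(-1984 + (880055/1878209 + 2089832/1696921)) = √(-1984 + 5418525081543/3187172294489) = √(-6317931307184633/3187172294489) = I*√20136335620743533849371387537/3187172294489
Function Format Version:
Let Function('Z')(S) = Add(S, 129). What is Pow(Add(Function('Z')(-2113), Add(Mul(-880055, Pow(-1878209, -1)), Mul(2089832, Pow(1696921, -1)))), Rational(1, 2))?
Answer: Mul(Rational(1, 3187172294489), I, Pow(20136335620743533849371387537, Rational(1, 2))) ≈ Mul(44.523, I)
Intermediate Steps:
Function('Z')(S) = Add(129, S)
Pow(Add(Function('Z')(-2113), Add(Mul(-880055, Pow(-1878209, -1)), Mul(2089832, Pow(1696921, -1)))), Rational(1, 2)) = Pow(Add(Add(129, -2113), Add(Mul(-880055, Pow(-1878209, -1)), Mul(2089832, Pow(1696921, -1)))), Rational(1, 2)) = Pow(Add(-1984, Add(Mul(-880055, Rational(-1, 1878209)), Mul(2089832, Rational(1, 1696921)))), Rational(1, 2)) = Pow(Add(-1984, Add(Rational(880055, 1878209), Rational(2089832, 1696921))), Rational(1, 2)) = Pow(Add(-1984, Rational(5418525081543, 3187172294489)), Rational(1, 2)) = Pow(Rational(-6317931307184633, 3187172294489), Rational(1, 2)) = Mul(Rational(1, 3187172294489), I, Pow(20136335620743533849371387537, Rational(1, 2)))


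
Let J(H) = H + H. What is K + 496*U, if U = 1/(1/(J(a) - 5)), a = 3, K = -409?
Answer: 87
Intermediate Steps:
J(H) = 2*H
U = 1 (U = 1/(1/(2*3 - 5)) = 1/(1/(6 - 5)) = 1/(1/1) = 1/1 = 1)
K + 496*U = -409 + 496*1 = -409 + 496 = 87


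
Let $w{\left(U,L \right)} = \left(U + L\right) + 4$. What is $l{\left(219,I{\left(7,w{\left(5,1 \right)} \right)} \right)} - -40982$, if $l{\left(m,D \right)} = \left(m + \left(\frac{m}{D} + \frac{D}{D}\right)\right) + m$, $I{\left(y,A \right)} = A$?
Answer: $\frac{414429}{10} \approx 41443.0$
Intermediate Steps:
$w{\left(U,L \right)} = 4 + L + U$ ($w{\left(U,L \right)} = \left(L + U\right) + 4 = 4 + L + U$)
$l{\left(m,D \right)} = 1 + 2 m + \frac{m}{D}$ ($l{\left(m,D \right)} = \left(m + \left(\frac{m}{D} + 1\right)\right) + m = \left(m + \left(1 + \frac{m}{D}\right)\right) + m = \left(1 + m + \frac{m}{D}\right) + m = 1 + 2 m + \frac{m}{D}$)
$l{\left(219,I{\left(7,w{\left(5,1 \right)} \right)} \right)} - -40982 = \left(1 + 2 \cdot 219 + \frac{219}{4 + 1 + 5}\right) - -40982 = \left(1 + 438 + \frac{219}{10}\right) + 40982 = \frac{4609}{10} + 40982 = \frac{414429}{10}$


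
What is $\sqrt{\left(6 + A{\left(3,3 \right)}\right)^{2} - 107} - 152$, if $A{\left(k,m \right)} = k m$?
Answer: $-152 + \sqrt{118} \approx -141.14$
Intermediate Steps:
$\sqrt{\left(6 + A{\left(3,3 \right)}\right)^{2} - 107} - 152 = \sqrt{\left(6 + 3 \cdot 3\right)^{2} - 107} - 152 = \sqrt{\left(6 + 9\right)^{2} - 107} - 152 = \sqrt{15^{2} - 107} - 152 = \sqrt{225 - 107} - 152 = \sqrt{118} - 152 = -152 + \sqrt{118}$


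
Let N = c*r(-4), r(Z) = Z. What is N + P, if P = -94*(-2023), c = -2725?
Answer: 201062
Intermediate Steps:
N = 10900 (N = -2725*(-4) = 10900)
P = 190162
N + P = 10900 + 190162 = 201062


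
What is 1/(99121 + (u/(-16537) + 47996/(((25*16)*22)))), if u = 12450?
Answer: 36381400/3606331786863 ≈ 1.0088e-5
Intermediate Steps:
1/(99121 + (u/(-16537) + 47996/(((25*16)*22)))) = 1/(99121 + (12450/(-16537) + 47996/(((25*16)*22)))) = 1/(99121 + (12450*(-1/16537) + 47996/((400*22)))) = 1/(99121 + (-12450/16537 + 47996/8800)) = 1/(99121 + (-12450/16537 + 47996*(1/8800))) = 1/(99121 + (-12450/16537 + 11999/2200)) = 1/(99121 + 171037463/36381400) = 1/(3606331786863/36381400) = 36381400/3606331786863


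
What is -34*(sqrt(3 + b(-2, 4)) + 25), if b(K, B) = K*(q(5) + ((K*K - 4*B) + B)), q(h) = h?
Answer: -952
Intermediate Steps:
b(K, B) = K*(5 + K**2 - 3*B) (b(K, B) = K*(5 + ((K*K - 4*B) + B)) = K*(5 + ((K**2 - 4*B) + B)) = K*(5 + (K**2 - 3*B)) = K*(5 + K**2 - 3*B))
-34*(sqrt(3 + b(-2, 4)) + 25) = -34*(sqrt(3 - 2*(5 + (-2)**2 - 3*4)) + 25) = -34*(sqrt(3 - 2*(5 + 4 - 12)) + 25) = -34*(sqrt(3 - 2*(-3)) + 25) = -34*(sqrt(3 + 6) + 25) = -34*(sqrt(9) + 25) = -34*(3 + 25) = -34*28 = -952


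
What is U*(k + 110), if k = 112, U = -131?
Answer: -29082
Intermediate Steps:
U*(k + 110) = -131*(112 + 110) = -131*222 = -29082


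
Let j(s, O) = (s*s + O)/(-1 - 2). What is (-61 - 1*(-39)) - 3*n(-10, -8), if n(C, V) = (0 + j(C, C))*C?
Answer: -922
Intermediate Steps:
j(s, O) = -O/3 - s²/3 (j(s, O) = (s² + O)/(-3) = (O + s²)*(-⅓) = -O/3 - s²/3)
n(C, V) = C*(-C/3 - C²/3) (n(C, V) = (0 + (-C/3 - C²/3))*C = (-C/3 - C²/3)*C = C*(-C/3 - C²/3))
(-61 - 1*(-39)) - 3*n(-10, -8) = (-61 - 1*(-39)) - (-1)*(-10)²*(1 - 10) = (-61 + 39) - (-1)*100*(-9) = -22 - 3*300 = -22 - 900 = -922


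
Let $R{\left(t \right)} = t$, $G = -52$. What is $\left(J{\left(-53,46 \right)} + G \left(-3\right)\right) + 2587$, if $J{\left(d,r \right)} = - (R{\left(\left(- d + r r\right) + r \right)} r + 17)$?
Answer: $-99164$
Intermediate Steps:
$J{\left(d,r \right)} = -17 - r \left(r + r^{2} - d\right)$ ($J{\left(d,r \right)} = - (\left(\left(- d + r r\right) + r\right) r + 17) = - (\left(\left(- d + r^{2}\right) + r\right) r + 17) = - (\left(\left(r^{2} - d\right) + r\right) r + 17) = - (\left(r + r^{2} - d\right) r + 17) = - (r \left(r + r^{2} - d\right) + 17) = - (17 + r \left(r + r^{2} - d\right)) = -17 - r \left(r + r^{2} - d\right)$)
$\left(J{\left(-53,46 \right)} + G \left(-3\right)\right) + 2587 = \left(\left(-17 - 46 \left(46 + 46^{2} - -53\right)\right) - -156\right) + 2587 = \left(\left(-17 - 46 \left(46 + 2116 + 53\right)\right) + 156\right) + 2587 = \left(\left(-17 - 46 \cdot 2215\right) + 156\right) + 2587 = \left(\left(-17 - 101890\right) + 156\right) + 2587 = \left(-101907 + 156\right) + 2587 = -101751 + 2587 = -99164$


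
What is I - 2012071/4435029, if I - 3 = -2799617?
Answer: -12416371290877/4435029 ≈ -2.7996e+6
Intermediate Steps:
I = -2799614 (I = 3 - 2799617 = -2799614)
I - 2012071/4435029 = -2799614 - 2012071/4435029 = -12416371290877/4435029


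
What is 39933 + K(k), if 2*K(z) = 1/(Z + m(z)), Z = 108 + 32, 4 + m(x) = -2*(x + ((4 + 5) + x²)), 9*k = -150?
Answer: 290552499/7276 ≈ 39933.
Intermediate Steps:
k = -50/3 (k = (⅑)*(-150) = -50/3 ≈ -16.667)
m(x) = -22 - 2*x - 2*x² (m(x) = -4 - 2*(x + ((4 + 5) + x²)) = -4 - 2*(x + (9 + x²)) = -4 - 2*(9 + x + x²) = -4 + (-18 - 2*x - 2*x²) = -22 - 2*x - 2*x²)
Z = 140
K(z) = 1/(2*(118 - 2*z - 2*z²)) (K(z) = 1/(2*(140 + (-22 - 2*z - 2*z²))) = 1/(2*(118 - 2*z - 2*z²)))
39933 + K(k) = 39933 - 1/(-236 + 4*(-50/3) + 4*(-50/3)²) = 39933 - 1/(-236 - 200/3 + 4*(2500/9)) = 39933 - 1/(-236 - 200/3 + 10000/9) = 39933 - 1/7276/9 = 39933 - 1*9/7276 = 39933 - 9/7276 = 290552499/7276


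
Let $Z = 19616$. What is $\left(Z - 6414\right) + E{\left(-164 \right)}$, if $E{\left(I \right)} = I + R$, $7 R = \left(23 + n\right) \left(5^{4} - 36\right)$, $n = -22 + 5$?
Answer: $\frac{94800}{7} \approx 13543.0$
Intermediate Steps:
$n = -17$
$R = \frac{3534}{7}$ ($R = \frac{\left(23 - 17\right) \left(5^{4} - 36\right)}{7} = \frac{6 \left(625 - 36\right)}{7} = \frac{6 \cdot 589}{7} = \frac{1}{7} \cdot 3534 = \frac{3534}{7} \approx 504.86$)
$E{\left(I \right)} = \frac{3534}{7} + I$ ($E{\left(I \right)} = I + \frac{3534}{7} = \frac{3534}{7} + I$)
$\left(Z - 6414\right) + E{\left(-164 \right)} = \left(19616 - 6414\right) + \left(\frac{3534}{7} - 164\right) = 13202 + \frac{2386}{7} = \frac{94800}{7}$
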